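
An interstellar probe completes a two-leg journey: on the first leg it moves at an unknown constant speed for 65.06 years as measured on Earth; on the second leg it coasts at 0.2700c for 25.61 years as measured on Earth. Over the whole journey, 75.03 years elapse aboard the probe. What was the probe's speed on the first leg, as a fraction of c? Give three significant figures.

β = 0.633

Leg 1: speed unknown; τ_1 = 65.06/γ_1.
Leg 2: γ = 1/√(1 − 0.2700²) = 1/√0.9271 = 1.039; τ_2 = 25.61/1.039 = 24.66 years.
Total proper time: τ_1 + 24.66 = 75.03, so τ_1 = 75.03 − 24.66 = 50.37 years.
γ_1 = 65.06/50.37 = 1.292; β = √(1 − 1/γ²) = √0.4006.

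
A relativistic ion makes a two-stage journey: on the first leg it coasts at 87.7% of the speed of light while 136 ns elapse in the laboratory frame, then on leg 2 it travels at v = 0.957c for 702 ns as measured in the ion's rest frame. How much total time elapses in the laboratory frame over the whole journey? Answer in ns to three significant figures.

Leg 1: 136 ns is already measured in the laboratory frame.
Leg 2: γ = 1/√(1 − 0.957²) = 1/√0.08415 = 3.447; Δt_2 = 3.447 × 702 = 2420 ns.
Total: 136.0 + 2420 ns.

Δt = 2560 ns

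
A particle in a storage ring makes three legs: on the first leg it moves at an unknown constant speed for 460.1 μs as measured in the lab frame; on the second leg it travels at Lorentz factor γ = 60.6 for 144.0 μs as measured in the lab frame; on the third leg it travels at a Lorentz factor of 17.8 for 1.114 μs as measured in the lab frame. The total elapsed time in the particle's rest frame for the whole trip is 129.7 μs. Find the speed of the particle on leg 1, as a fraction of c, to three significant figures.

Leg 1: speed unknown; τ_1 = 460.1/γ_1.
Leg 2: γ = 60.6; τ_2 = 144.0/60.60 = 2.376 μs.
Leg 3: γ = 17.8; τ_3 = 1.114/17.80 = 0.06258 μs.
Total proper time: τ_1 + 2.376 + 0.06258 = 129.7, so τ_1 = 129.7 − 2.439 = 127.3 μs.
γ_1 = 460.1/127.3 = 3.615; β = √(1 − 1/γ²) = √0.9235.

β = 0.961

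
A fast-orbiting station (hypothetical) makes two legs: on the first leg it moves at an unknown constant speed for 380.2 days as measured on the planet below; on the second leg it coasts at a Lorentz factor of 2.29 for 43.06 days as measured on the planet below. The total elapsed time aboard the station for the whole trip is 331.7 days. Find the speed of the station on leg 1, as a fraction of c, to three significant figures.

β = 0.568

Leg 1: speed unknown; τ_1 = 380.2/γ_1.
Leg 2: γ = 2.29; τ_2 = 43.06/2.290 = 18.80 days.
Total proper time: τ_1 + 18.80 = 331.7, so τ_1 = 331.7 − 18.80 = 312.9 days.
γ_1 = 380.2/312.9 = 1.215; β = √(1 − 1/γ²) = √0.3227.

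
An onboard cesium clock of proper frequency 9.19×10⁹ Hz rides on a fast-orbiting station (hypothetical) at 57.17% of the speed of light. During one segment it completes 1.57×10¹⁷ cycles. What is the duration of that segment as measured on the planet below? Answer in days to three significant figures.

β = 0.5717; γ = 1/√(1 − 0.5717²) = 1/√0.6732 = 1.219
Proper time for N cycles: τ = N/f = 1.57×10¹⁷/(9.19×10⁹) = 1.708×10⁷ s = 197.7 days.
Lab-frame duration Δt = γτ = 1.219 × 197.7 = 241.0 days.

Δt = 241 days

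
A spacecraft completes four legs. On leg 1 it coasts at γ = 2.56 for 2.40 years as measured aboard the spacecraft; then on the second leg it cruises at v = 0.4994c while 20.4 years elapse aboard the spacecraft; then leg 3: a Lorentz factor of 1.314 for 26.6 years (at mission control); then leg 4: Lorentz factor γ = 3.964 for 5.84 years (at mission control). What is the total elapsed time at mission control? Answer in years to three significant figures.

Leg 1: γ = 2.56; Δt_1 = 2.560 × 2.40 = 6.144 years.
Leg 2: γ = 1/√(1 − 0.4994²) = 1/√0.7506 = 1.154; Δt_2 = 1.154 × 20.4 = 23.55 years.
Leg 3: 26.6 years is already measured at mission control.
Leg 4: 5.84 years is already measured at mission control.
Total: 6.144 + 23.55 + 26.60 + 5.840 years.

Δt = 62.1 years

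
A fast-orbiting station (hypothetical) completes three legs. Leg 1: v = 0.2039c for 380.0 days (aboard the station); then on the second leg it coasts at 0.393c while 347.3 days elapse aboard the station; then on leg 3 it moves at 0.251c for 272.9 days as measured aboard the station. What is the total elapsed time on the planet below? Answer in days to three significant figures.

Δt = 1050 days

Leg 1: γ = 1/√(1 − 0.2039²) = 1/√0.9584 = 1.021; Δt_1 = 1.021 × 380.0 = 388.2 days.
Leg 2: γ = 1/√(1 − 0.393²) = 1/√0.8456 = 1.088; Δt_2 = 1.088 × 347.3 = 377.7 days.
Leg 3: γ = 1/√(1 − 0.251²) = 1/√0.9370 = 1.033; Δt_3 = 1.033 × 272.9 = 281.9 days.
Total: 388.2 + 377.7 + 281.9 days.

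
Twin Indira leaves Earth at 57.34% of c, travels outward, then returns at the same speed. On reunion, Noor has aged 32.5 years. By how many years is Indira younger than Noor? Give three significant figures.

Δt − τ = 5.87 years

β = 0.5734; γ = 1/√(1 − 0.5734²) = 1/√0.6712 = 1.221
Indira's elapsed proper time: τ = 32.5/1.221 = 26.63 years.
Age gap = Δt − τ = 32.5 − 26.63 years.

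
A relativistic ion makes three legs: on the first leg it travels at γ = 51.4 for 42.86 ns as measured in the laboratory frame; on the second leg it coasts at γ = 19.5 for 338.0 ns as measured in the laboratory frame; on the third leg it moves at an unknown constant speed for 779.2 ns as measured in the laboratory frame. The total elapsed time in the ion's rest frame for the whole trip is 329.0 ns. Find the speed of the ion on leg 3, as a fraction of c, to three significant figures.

Leg 1: γ = 51.4; τ_1 = 42.86/51.40 = 0.8339 ns.
Leg 2: γ = 19.5; τ_2 = 338.0/19.50 = 17.33 ns.
Leg 3: speed unknown; τ_3 = 779.2/γ_3.
Total proper time: 0.8339 + 17.33 + τ_3 = 329.0, so τ_3 = 329.0 − 18.17 = 310.8 ns.
γ_3 = 779.2/310.8 = 2.507; β = √(1 − 1/γ²) = √0.8409.

β = 0.917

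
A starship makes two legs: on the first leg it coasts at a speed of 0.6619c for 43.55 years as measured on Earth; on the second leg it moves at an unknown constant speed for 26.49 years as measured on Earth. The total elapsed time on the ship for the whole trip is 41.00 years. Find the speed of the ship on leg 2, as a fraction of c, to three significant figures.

β = 0.949

Leg 1: γ = 1/√(1 − 0.6619²) = 1/√0.5619 = 1.334; τ_1 = 43.55/1.334 = 32.64 years.
Leg 2: speed unknown; τ_2 = 26.49/γ_2.
Total proper time: 32.64 + τ_2 = 41.00, so τ_2 = 41.00 − 32.64 = 8.355 years.
γ_2 = 26.49/8.355 = 3.170; β = √(1 − 1/γ²) = √0.9005.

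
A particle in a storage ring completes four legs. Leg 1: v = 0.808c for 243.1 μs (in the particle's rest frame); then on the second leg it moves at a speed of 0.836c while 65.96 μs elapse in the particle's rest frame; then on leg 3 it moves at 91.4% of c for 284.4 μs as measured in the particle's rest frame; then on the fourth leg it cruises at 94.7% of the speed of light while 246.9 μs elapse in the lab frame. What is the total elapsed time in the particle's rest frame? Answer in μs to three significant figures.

τ = 673 μs

Leg 1: 243.1 μs is already measured in the particle's rest frame.
Leg 2: 65.96 μs is already measured in the particle's rest frame.
Leg 3: 284.4 μs is already measured in the particle's rest frame.
Leg 4: β = 0.947; γ = 1/√(1 − 0.947²) = 1/√0.1032 = 3.113; τ_4 = 246.9/3.113 = 79.31 μs.
Total: 243.1 + 65.96 + 284.4 + 79.31 μs.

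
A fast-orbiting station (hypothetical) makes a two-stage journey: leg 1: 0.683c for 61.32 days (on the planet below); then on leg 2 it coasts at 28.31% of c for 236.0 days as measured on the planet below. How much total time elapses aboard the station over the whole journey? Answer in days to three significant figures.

τ = 271 days

Leg 1: γ = 1/√(1 − 0.683²) = 1/√0.5335 = 1.369; τ_1 = 61.32/1.369 = 44.79 days.
Leg 2: β = 0.2831; γ = 1/√(1 − 0.2831²) = 1/√0.9199 = 1.043; τ_2 = 236.0/1.043 = 226.3 days.
Total: 44.79 + 226.3 days.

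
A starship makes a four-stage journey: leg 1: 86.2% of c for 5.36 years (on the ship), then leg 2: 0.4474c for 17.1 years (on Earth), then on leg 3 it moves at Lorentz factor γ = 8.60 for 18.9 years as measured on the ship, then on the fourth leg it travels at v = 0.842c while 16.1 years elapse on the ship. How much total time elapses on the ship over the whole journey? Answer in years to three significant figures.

Leg 1: 5.36 years is already measured on the ship.
Leg 2: γ = 1/√(1 − 0.4474²) = 1/√0.7998 = 1.118; τ_2 = 17.1/1.118 = 15.29 years.
Leg 3: 18.9 years is already measured on the ship.
Leg 4: 16.1 years is already measured on the ship.
Total: 5.360 + 15.29 + 18.90 + 16.10 years.

τ = 55.7 years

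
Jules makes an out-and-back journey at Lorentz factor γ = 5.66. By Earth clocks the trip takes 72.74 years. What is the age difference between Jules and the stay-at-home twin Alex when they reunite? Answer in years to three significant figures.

Δt − τ = 59.9 years

γ = 5.66
Jules's elapsed proper time: τ = 72.74/5.660 = 12.85 years.
Age gap = Δt − τ = 72.74 − 12.85 years.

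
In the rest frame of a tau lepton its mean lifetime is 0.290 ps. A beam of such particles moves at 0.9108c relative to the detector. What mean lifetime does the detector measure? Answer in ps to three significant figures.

γ = 1/√(1 − 0.9108²) = 1/√0.1704 = 2.422
The rest-frame lifetime is the proper time; the lab measures the dilated interval Δt = γτ₀ = 2.422 × 0.290 ps.

Δt = 0.702 ps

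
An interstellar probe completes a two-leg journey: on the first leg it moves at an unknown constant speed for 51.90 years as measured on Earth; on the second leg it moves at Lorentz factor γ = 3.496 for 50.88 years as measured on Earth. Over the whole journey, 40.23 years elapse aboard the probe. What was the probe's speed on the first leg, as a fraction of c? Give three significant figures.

β = 0.869

Leg 1: speed unknown; τ_1 = 51.90/γ_1.
Leg 2: γ = 3.496; τ_2 = 50.88/3.496 = 14.55 years.
Total proper time: τ_1 + 14.55 = 40.23, so τ_1 = 40.23 − 14.55 = 25.68 years.
γ_1 = 51.90/25.68 = 2.021; β = √(1 − 1/γ²) = √0.7552.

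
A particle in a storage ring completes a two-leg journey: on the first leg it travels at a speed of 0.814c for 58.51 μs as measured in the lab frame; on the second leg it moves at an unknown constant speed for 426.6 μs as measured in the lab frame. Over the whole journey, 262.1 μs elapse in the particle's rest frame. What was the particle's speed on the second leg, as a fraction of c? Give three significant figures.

β = 0.845

Leg 1: γ = 1/√(1 − 0.814²) = 1/√0.3374 = 1.722; τ_1 = 58.51/1.722 = 33.99 μs.
Leg 2: speed unknown; τ_2 = 426.6/γ_2.
Total proper time: 33.99 + τ_2 = 262.1, so τ_2 = 262.1 − 33.99 = 228.1 μs.
γ_2 = 426.6/228.1 = 1.870; β = √(1 − 1/γ²) = √0.7141.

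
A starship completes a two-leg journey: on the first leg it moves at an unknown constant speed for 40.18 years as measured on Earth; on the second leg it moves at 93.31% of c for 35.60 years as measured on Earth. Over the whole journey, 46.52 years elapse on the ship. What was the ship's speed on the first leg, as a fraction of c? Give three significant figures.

β = 0.544

Leg 1: speed unknown; τ_1 = 40.18/γ_1.
Leg 2: β = 0.9331; γ = 1/√(1 − 0.9331²) = 1/√0.1293 = 2.781; τ_2 = 35.60/2.781 = 12.80 years.
Total proper time: τ_1 + 12.80 = 46.52, so τ_1 = 46.52 − 12.80 = 33.72 years.
γ_1 = 40.18/33.72 = 1.192; β = √(1 − 1/γ²) = √0.2958.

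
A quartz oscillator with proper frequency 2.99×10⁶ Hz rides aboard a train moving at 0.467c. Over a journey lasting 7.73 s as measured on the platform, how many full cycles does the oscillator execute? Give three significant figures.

N = 2.04×10⁷

γ = 1/√(1 − 0.467²) = 1/√0.7819 = 1.131
The oscillator's own cycle count is N = f × τ where τ is the proper time on the train. τ = Δt/γ = 7.73/1.131 = 6.835 s = 6.835×10⁰ s.
N = 2.99×10⁶ × 6.835×10⁰ = 2.044×10⁷.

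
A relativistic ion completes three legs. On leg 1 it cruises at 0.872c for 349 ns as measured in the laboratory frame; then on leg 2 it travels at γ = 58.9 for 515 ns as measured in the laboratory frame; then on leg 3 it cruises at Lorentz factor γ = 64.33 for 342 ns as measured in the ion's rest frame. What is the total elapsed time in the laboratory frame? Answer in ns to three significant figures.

Leg 1: 349 ns is already measured in the laboratory frame.
Leg 2: 515 ns is already measured in the laboratory frame.
Leg 3: γ = 64.33; Δt_3 = 64.33 × 342 = 2.200×10⁴ ns.
Total: 349.0 + 515.0 + 2.200×10⁴ ns.

Δt = 2.29×10⁴ ns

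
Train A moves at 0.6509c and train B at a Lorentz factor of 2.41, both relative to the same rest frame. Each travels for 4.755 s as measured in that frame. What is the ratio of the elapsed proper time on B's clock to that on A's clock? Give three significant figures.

τ_B/τ_A = 0.547

A: γ = 1/√(1 − 0.6509²) = 1/√0.5763 = 1.317. B: γ = 2.41.
τ_A/τ_B = γ_B/γ_A = 2.410/1.317 = 1.830, so τ_B/τ_A = 0.5466.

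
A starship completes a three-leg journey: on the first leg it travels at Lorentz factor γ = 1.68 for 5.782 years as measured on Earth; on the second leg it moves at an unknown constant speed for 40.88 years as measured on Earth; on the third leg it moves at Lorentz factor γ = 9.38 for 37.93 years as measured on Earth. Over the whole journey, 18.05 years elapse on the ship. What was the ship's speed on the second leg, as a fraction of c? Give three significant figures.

β = 0.966

Leg 1: γ = 1.68; τ_1 = 5.782/1.680 = 3.442 years.
Leg 2: speed unknown; τ_2 = 40.88/γ_2.
Leg 3: γ = 9.38; τ_3 = 37.93/9.380 = 4.044 years.
Total proper time: 3.442 + τ_2 + 4.044 = 18.05, so τ_2 = 18.05 − 7.485 = 10.56 years.
γ_2 = 40.88/10.56 = 3.870; β = √(1 − 1/γ²) = √0.9332.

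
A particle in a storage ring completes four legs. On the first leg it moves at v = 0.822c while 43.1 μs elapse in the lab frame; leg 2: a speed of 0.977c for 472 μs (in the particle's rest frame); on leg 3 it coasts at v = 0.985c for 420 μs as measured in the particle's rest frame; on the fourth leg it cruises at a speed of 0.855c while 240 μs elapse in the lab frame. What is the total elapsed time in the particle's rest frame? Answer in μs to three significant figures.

Leg 1: γ = 1/√(1 − 0.822²) = 1/√0.3243 = 1.756; τ_1 = 43.1/1.756 = 24.54 μs.
Leg 2: 472 μs is already measured in the particle's rest frame.
Leg 3: 420 μs is already measured in the particle's rest frame.
Leg 4: γ = 1/√(1 − 0.855²) = 1/√0.2690 = 1.928; τ_4 = 240/1.928 = 124.5 μs.
Total: 24.54 + 472.0 + 420.0 + 124.5 μs.

τ = 1040 μs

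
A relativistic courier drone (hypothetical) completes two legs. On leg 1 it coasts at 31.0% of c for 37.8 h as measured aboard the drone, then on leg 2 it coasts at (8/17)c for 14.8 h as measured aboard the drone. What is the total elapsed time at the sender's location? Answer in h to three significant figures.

Δt = 56.5 h

Leg 1: β = 0.310; γ = 1/√(1 − 0.310²) = 1/√0.9039 = 1.052; Δt_1 = 1.052 × 37.8 = 39.76 h.
Leg 2: γ = 1/√(1 − (8/17)²) = 17/15 ≈ 1.133; Δt_2 = 1.133 × 14.8 = 16.77 h.
Total: 39.76 + 16.77 h.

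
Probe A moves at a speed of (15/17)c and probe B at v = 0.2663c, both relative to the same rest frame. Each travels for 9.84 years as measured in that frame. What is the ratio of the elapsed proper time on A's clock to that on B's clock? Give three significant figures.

A: γ = 1/√(1 − (15/17)²) = 17/8 = 2.125. B: γ = 1/√(1 − 0.2663²) = 1/√0.9291 = 1.037.
τ_A/τ_B = γ_B/γ_A = 1.037/2.125 = 0.4882, so τ_A/τ_B = 0.4882.

τ_A/τ_B = 0.488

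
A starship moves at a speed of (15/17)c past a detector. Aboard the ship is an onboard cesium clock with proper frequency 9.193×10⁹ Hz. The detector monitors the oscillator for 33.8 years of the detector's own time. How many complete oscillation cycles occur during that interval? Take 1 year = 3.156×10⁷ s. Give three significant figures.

N = 4.61×10¹⁸

γ = 1/√(1 − (15/17)²) = 17/8 = 2.125
During 33.8 years of lab time, the oscillator's proper time advances by τ = Δt/γ = 33.8/2.125 = 15.91 years = 5.020×10⁸ s.
N = f × τ = 9.193×10⁹ × 5.020×10⁸ = 4.615×10¹⁸.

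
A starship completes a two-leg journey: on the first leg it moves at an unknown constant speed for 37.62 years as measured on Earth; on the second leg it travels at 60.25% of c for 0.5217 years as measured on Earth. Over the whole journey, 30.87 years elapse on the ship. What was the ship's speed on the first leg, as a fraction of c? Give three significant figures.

Leg 1: speed unknown; τ_1 = 37.62/γ_1.
Leg 2: β = 0.6025; γ = 1/√(1 − 0.6025²) = 1/√0.6370 = 1.253; τ_2 = 0.5217/1.253 = 0.4164 years.
Total proper time: τ_1 + 0.4164 = 30.87, so τ_1 = 30.87 − 0.4164 = 30.45 years.
γ_1 = 37.62/30.45 = 1.235; β = √(1 − 1/γ²) = √0.3447.

β = 0.587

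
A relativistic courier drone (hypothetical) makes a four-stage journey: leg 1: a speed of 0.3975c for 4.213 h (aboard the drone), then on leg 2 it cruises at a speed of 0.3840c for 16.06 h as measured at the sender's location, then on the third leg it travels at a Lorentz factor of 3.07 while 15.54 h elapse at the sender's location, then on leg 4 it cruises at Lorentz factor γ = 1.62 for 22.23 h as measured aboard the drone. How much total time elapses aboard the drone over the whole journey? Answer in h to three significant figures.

τ = 46.3 h

Leg 1: 4.213 h is already measured aboard the drone.
Leg 2: γ = 1/√(1 − 0.3840²) = 1/√0.8525 = 1.083; τ_2 = 16.06/1.083 = 14.83 h.
Leg 3: γ = 3.07; τ_3 = 15.54/3.070 = 5.062 h.
Leg 4: 22.23 h is already measured aboard the drone.
Total: 4.213 + 14.83 + 5.062 + 22.23 h.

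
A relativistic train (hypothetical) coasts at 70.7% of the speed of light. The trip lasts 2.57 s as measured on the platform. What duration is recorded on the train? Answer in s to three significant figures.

τ = 1.82 s

β = 0.707; γ = 1/√(1 − 0.707²) = 1/√0.5002 = 1.414
The interval measured on the platform is the dilated one; the clock on the train measures the proper time τ = Δt/γ = 2.57/1.414 s.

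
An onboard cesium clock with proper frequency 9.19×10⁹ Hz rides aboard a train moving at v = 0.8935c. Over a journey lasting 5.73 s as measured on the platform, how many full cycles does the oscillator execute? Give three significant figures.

N = 2.36×10¹⁰

γ = 1/√(1 − 0.8935²) = 1/√0.2017 = 2.227
The oscillator's own cycle count is N = f × τ where τ is the proper time on the train. τ = Δt/γ = 5.73/2.227 = 2.573 s = 2.573×10⁰ s.
N = 9.19×10⁹ × 2.573×10⁰ = 2.365×10¹⁰.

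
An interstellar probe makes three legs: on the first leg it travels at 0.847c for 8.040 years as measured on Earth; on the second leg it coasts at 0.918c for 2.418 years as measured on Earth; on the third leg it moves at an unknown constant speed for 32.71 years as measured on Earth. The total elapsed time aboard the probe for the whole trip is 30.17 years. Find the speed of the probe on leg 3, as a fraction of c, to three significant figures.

Leg 1: γ = 1/√(1 − 0.847²) = 1/√0.2826 = 1.881; τ_1 = 8.040/1.881 = 4.274 years.
Leg 2: γ = 1/√(1 − 0.918²) = 1/√0.1573 = 2.522; τ_2 = 2.418/2.522 = 0.9589 years.
Leg 3: speed unknown; τ_3 = 32.71/γ_3.
Total proper time: 4.274 + 0.9589 + τ_3 = 30.17, so τ_3 = 30.17 − 5.233 = 24.94 years.
γ_3 = 32.71/24.94 = 1.312; β = √(1 − 1/γ²) = √0.4188.

β = 0.647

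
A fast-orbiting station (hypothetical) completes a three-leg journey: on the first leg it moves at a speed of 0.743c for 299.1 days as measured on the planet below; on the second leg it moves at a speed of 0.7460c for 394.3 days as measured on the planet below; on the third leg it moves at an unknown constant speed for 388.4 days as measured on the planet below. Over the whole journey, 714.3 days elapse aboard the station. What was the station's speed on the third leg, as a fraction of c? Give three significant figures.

Leg 1: γ = 1/√(1 − 0.743²) = 1/√0.4480 = 1.494; τ_1 = 299.1/1.494 = 200.2 days.
Leg 2: γ = 1/√(1 − 0.7460²) = 1/√0.4435 = 1.502; τ_2 = 394.3/1.502 = 262.6 days.
Leg 3: speed unknown; τ_3 = 388.4/γ_3.
Total proper time: 200.2 + 262.6 + τ_3 = 714.3, so τ_3 = 714.3 − 462.8 = 251.5 days.
γ_3 = 388.4/251.5 = 1.544; β = √(1 − 1/γ²) = √0.5806.

β = 0.762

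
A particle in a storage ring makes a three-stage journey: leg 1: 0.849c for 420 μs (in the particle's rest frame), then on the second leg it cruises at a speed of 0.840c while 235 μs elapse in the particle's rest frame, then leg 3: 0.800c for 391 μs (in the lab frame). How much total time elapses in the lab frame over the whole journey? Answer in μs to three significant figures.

Leg 1: γ = 1/√(1 − 0.849²) = 1/√0.2792 = 1.893; Δt_1 = 1.893 × 420 = 794.9 μs.
Leg 2: γ = 1/√(1 − 0.840²) = 1/√0.2944 = 1.843; Δt_2 = 1.843 × 235 = 433.1 μs.
Leg 3: 391 μs is already measured in the lab frame.
Total: 794.9 + 433.1 + 391.0 μs.

Δt = 1620 μs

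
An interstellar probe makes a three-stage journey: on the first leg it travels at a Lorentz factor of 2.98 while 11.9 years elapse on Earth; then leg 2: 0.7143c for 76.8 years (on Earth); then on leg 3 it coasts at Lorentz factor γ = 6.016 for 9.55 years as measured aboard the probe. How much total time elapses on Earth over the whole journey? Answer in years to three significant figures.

Leg 1: 11.9 years is already measured on Earth.
Leg 2: 76.8 years is already measured on Earth.
Leg 3: γ = 6.016; Δt_3 = 6.016 × 9.55 = 57.45 years.
Total: 11.90 + 76.80 + 57.45 years.

Δt = 146 years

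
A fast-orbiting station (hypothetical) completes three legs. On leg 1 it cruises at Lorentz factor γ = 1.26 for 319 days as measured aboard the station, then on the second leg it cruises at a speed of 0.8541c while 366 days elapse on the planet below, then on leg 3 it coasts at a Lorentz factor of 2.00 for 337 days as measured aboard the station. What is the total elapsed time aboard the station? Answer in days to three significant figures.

Leg 1: 319 days is already measured aboard the station.
Leg 2: γ = 1/√(1 − 0.8541²) = 1/√0.2705 = 1.923; τ_2 = 366/1.923 = 190.4 days.
Leg 3: 337 days is already measured aboard the station.
Total: 319.0 + 190.4 + 337.0 days.

τ = 846 days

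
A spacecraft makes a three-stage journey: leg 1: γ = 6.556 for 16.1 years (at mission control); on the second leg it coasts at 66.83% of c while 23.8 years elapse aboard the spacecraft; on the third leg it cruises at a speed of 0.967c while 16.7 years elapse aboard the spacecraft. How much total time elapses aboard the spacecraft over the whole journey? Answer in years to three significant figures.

Leg 1: γ = 6.556; τ_1 = 16.1/6.556 = 2.456 years.
Leg 2: 23.8 years is already measured aboard the spacecraft.
Leg 3: 16.7 years is already measured aboard the spacecraft.
Total: 2.456 + 23.80 + 16.70 years.

τ = 43.0 years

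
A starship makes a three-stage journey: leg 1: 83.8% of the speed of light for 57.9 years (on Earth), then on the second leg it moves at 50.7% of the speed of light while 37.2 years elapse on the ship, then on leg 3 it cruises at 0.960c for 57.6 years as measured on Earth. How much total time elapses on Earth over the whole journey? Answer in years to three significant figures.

Leg 1: 57.9 years is already measured on Earth.
Leg 2: β = 0.507; γ = 1/√(1 − 0.507²) = 1/√0.7430 = 1.160; Δt_2 = 1.160 × 37.2 = 43.16 years.
Leg 3: 57.6 years is already measured on Earth.
Total: 57.90 + 43.16 + 57.60 years.

Δt = 159 years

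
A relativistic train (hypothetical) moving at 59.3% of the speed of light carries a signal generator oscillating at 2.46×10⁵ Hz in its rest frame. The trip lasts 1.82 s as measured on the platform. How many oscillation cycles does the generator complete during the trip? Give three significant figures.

β = 0.593; γ = 1/√(1 − 0.593²) = 1/√0.6484 = 1.242
The oscillator's own cycle count is N = f × τ where τ is the proper time on the train. τ = Δt/γ = 1.82/1.242 = 1.465 s = 1.465×10⁰ s.
N = 2.46×10⁵ × 1.465×10⁰ = 3.605×10⁵.

N = 3.61×10⁵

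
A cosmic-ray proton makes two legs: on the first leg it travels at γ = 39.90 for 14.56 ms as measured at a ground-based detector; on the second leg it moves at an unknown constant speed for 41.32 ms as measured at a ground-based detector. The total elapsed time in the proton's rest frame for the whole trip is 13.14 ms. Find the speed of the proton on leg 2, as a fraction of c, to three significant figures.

β = 0.951

Leg 1: γ = 39.90; τ_1 = 14.56/39.90 = 0.3649 ms.
Leg 2: speed unknown; τ_2 = 41.32/γ_2.
Total proper time: 0.3649 + τ_2 = 13.14, so τ_2 = 13.14 − 0.3649 = 12.78 ms.
γ_2 = 41.32/12.78 = 3.234; β = √(1 − 1/γ²) = √0.9044.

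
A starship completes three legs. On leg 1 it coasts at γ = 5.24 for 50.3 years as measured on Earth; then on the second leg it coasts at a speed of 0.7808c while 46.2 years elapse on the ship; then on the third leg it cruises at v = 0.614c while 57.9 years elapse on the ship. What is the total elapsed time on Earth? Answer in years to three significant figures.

Leg 1: 50.3 years is already measured on Earth.
Leg 2: γ = 1/√(1 − 0.7808²) = 1/√0.3904 = 1.601; Δt_2 = 1.601 × 46.2 = 73.95 years.
Leg 3: γ = 1/√(1 − 0.614²) = 1/√0.6230 = 1.267; Δt_3 = 1.267 × 57.9 = 73.36 years.
Total: 50.30 + 73.95 + 73.36 years.

Δt = 198 years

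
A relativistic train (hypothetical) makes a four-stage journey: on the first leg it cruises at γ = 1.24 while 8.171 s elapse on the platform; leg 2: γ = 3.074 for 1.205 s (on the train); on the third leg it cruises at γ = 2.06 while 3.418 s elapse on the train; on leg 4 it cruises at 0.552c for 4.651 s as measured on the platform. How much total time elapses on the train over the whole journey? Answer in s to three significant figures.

Leg 1: γ = 1.24; τ_1 = 8.171/1.240 = 6.590 s.
Leg 2: 1.205 s is already measured on the train.
Leg 3: 3.418 s is already measured on the train.
Leg 4: γ = 1/√(1 − 0.552²) = 1/√0.6953 = 1.199; τ_4 = 4.651/1.199 = 3.878 s.
Total: 6.590 + 1.205 + 3.418 + 3.878 s.

τ = 15.1 s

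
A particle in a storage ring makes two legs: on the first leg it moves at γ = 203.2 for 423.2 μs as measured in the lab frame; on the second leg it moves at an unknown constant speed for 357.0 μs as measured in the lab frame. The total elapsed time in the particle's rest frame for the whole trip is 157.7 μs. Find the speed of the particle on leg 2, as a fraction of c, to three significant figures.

β = 0.900

Leg 1: γ = 203.2; τ_1 = 423.2/203.2 = 2.083 μs.
Leg 2: speed unknown; τ_2 = 357.0/γ_2.
Total proper time: 2.083 + τ_2 = 157.7, so τ_2 = 157.7 − 2.083 = 155.6 μs.
γ_2 = 357.0/155.6 = 2.294; β = √(1 − 1/γ²) = √0.8100.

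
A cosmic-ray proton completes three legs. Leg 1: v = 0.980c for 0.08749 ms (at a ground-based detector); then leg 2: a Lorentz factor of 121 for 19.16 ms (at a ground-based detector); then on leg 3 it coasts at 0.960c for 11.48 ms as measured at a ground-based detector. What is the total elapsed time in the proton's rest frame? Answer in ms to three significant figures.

τ = 3.39 ms

Leg 1: γ = 1/√(1 − 0.980²) = 1/√0.03960 = 5.025; τ_1 = 0.08749/5.025 = 0.01741 ms.
Leg 2: γ = 121; τ_2 = 19.16/121.0 = 0.1583 ms.
Leg 3: γ = 1/√(1 − 0.960²) = 25/7 ≈ 3.571; τ_3 = 11.48/3.571 = 3.214 ms.
Total: 0.01741 + 0.1583 + 3.214 ms.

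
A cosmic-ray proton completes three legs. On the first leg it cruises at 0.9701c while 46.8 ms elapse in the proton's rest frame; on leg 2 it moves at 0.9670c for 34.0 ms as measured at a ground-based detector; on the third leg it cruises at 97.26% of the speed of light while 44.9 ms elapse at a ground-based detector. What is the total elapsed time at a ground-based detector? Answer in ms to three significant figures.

Δt = 272 ms

Leg 1: γ = 1/√(1 − 0.9701²) = 1/√0.05891 = 4.120; Δt_1 = 4.120 × 46.8 = 192.8 ms.
Leg 2: 34.0 ms is already measured at a ground-based detector.
Leg 3: 44.9 ms is already measured at a ground-based detector.
Total: 192.8 + 34.00 + 44.90 ms.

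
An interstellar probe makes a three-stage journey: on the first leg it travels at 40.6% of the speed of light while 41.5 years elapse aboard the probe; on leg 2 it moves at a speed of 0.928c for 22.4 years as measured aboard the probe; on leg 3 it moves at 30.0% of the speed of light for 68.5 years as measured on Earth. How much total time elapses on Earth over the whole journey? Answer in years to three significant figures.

Leg 1: β = 0.406; γ = 1/√(1 − 0.406²) = 1/√0.8352 = 1.094; Δt_1 = 1.094 × 41.5 = 45.41 years.
Leg 2: γ = 1/√(1 − 0.928²) = 1/√0.1388 = 2.684; Δt_2 = 2.684 × 22.4 = 60.12 years.
Leg 3: 68.5 years is already measured on Earth.
Total: 45.41 + 60.12 + 68.50 years.

Δt = 174 years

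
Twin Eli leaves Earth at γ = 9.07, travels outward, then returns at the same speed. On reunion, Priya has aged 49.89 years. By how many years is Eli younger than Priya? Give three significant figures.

γ = 9.07
Eli's elapsed proper time: τ = 49.89/9.070 = 5.501 years.
Age gap = Δt − τ = 49.89 − 5.501 years.

Δt − τ = 44.4 years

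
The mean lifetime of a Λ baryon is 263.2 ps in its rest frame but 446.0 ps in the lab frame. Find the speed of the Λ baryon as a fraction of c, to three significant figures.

β = 0.807

γ = Δt/τ₀ = 446.0/263.2 = 1.695
β = √(1 − 1/γ²) = √(1 − 0.3483) = √0.6517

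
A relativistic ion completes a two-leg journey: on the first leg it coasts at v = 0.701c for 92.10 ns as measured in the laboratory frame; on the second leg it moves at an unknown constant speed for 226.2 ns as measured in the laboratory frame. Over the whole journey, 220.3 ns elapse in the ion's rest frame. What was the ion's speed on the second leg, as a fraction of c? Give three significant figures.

β = 0.730

Leg 1: γ = 1/√(1 − 0.701²) = 1/√0.5086 = 1.402; τ_1 = 92.10/1.402 = 65.68 ns.
Leg 2: speed unknown; τ_2 = 226.2/γ_2.
Total proper time: 65.68 + τ_2 = 220.3, so τ_2 = 220.3 − 65.68 = 154.6 ns.
γ_2 = 226.2/154.6 = 1.463; β = √(1 − 1/γ²) = √0.5328.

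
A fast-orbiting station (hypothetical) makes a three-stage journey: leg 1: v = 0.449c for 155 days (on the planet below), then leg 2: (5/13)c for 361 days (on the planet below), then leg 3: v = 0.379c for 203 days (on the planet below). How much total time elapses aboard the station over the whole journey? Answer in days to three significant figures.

τ = 660 days

Leg 1: γ = 1/√(1 − 0.449²) = 1/√0.7984 = 1.119; τ_1 = 155/1.119 = 138.5 days.
Leg 2: γ = 1/√(1 − (5/13)²) = 13/12 ≈ 1.083; τ_2 = 361/1.083 = 333.2 days.
Leg 3: γ = 1/√(1 − 0.379²) = 1/√0.8564 = 1.081; τ_3 = 203/1.081 = 187.9 days.
Total: 138.5 + 333.2 + 187.9 days.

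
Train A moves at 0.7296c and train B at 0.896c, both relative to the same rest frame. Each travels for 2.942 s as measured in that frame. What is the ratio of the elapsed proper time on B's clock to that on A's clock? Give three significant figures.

τ_B/τ_A = 0.649

A: γ = 1/√(1 − 0.7296²) = 1/√0.4677 = 1.462. B: γ = 1/√(1 − 0.896²) = 1/√0.1972 = 2.252.
τ_A/τ_B = γ_B/γ_A = 2.252/1.462 = 1.540, so τ_B/τ_A = 0.6493.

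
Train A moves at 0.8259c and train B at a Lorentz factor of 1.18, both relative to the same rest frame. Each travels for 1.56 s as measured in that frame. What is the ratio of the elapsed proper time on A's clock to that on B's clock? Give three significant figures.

τ_A/τ_B = 0.665

A: γ = 1/√(1 − 0.8259²) = 1/√0.3179 = 1.774. B: γ = 1.18.
τ_A/τ_B = γ_B/γ_A = 1.180/1.774 = 0.6653, so τ_A/τ_B = 0.6653.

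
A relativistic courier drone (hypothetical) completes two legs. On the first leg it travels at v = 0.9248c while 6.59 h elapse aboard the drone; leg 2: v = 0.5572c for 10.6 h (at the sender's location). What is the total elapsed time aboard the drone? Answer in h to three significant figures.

Leg 1: 6.59 h is already measured aboard the drone.
Leg 2: γ = 1/√(1 − 0.5572²) = 1/√0.6895 = 1.204; τ_2 = 10.6/1.204 = 8.802 h.
Total: 6.590 + 8.802 h.

τ = 15.4 h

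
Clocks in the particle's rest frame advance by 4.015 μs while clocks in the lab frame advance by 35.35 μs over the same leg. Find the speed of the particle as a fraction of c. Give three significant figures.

β = 0.994

The proper time is measured in the particle's rest frame (both events occur at the particle's location); Δt is measured in the lab frame. γ = Δt/τ = 35.35/4.015 = 8.804.
β = √(1 − 1/γ²) = √(1 − 0.01290) = √0.9871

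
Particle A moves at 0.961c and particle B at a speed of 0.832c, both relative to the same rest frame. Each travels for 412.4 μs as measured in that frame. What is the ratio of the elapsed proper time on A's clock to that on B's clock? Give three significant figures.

A: γ = 1/√(1 − 0.961²) = 1/√0.07648 = 3.616. B: γ = 1/√(1 − 0.832²) = 1/√0.3078 = 1.803.
τ_A/τ_B = γ_B/γ_A = 1.803/3.616 = 0.4985, so τ_A/τ_B = 0.4985.

τ_A/τ_B = 0.498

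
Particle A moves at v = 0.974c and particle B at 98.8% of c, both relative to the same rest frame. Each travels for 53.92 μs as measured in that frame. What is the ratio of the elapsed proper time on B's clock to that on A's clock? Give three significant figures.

τ_B/τ_A = 0.682

A: γ = 1/√(1 − 0.974²) = 1/√0.05132 = 4.414. B: β = 0.988; γ = 1/√(1 − 0.988²) = 1/√0.02386 = 6.474.
τ_A/τ_B = γ_B/γ_A = 6.474/4.414 = 1.467, so τ_B/τ_A = 0.6818.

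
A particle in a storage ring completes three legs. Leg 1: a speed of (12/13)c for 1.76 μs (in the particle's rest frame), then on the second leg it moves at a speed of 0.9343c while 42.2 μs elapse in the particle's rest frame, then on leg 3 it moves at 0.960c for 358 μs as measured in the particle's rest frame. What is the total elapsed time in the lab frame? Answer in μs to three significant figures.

Leg 1: γ = 1/√(1 − (12/13)²) = 13/5 = 2.600; Δt_1 = 2.600 × 1.76 = 4.576 μs.
Leg 2: γ = 1/√(1 − 0.9343²) = 1/√0.1271 = 2.805; Δt_2 = 2.805 × 42.2 = 118.4 μs.
Leg 3: γ = 1/√(1 − 0.960²) = 25/7 ≈ 3.571; Δt_3 = 3.571 × 358 = 1279 μs.
Total: 4.576 + 118.4 + 1279 μs.

Δt = 1400 μs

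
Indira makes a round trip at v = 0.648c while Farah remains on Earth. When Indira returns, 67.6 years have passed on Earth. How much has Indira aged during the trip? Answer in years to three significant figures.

γ = 1/√(1 − 0.648²) = 1/√0.5801 = 1.313
Indira's clock measures proper time along the trip: τ = Δt/γ = 67.6/1.313 years.

τ = 51.5 years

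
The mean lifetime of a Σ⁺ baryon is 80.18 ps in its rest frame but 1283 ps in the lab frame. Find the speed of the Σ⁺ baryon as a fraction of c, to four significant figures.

γ = Δt/τ₀ = 1283/80.18 = 16.00
β = √(1 − 1/γ²) = √(1 − 0.003906) = √0.9961

v = 0.9980c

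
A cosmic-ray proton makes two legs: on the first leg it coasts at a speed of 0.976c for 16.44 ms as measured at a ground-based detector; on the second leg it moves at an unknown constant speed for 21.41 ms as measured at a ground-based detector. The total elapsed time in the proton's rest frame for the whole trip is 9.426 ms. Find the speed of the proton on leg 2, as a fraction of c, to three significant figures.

Leg 1: γ = 1/√(1 − 0.976²) = 1/√0.04742 = 4.592; τ_1 = 16.44/4.592 = 3.580 ms.
Leg 2: speed unknown; τ_2 = 21.41/γ_2.
Total proper time: 3.580 + τ_2 = 9.426, so τ_2 = 9.426 − 3.580 = 5.846 ms.
γ_2 = 21.41/5.846 = 3.662; β = √(1 − 1/γ²) = √0.9254.

β = 0.962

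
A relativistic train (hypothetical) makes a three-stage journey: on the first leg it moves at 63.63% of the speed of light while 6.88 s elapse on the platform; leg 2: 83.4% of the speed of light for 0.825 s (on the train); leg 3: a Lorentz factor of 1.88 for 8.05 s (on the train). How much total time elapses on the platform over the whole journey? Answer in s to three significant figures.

Leg 1: 6.88 s is already measured on the platform.
Leg 2: β = 0.834; γ = 1/√(1 − 0.834²) = 1/√0.3044 = 1.812; Δt_2 = 1.812 × 0.825 = 1.495 s.
Leg 3: γ = 1.88; Δt_3 = 1.880 × 8.05 = 15.13 s.
Total: 6.880 + 1.495 + 15.13 s.

Δt = 23.5 s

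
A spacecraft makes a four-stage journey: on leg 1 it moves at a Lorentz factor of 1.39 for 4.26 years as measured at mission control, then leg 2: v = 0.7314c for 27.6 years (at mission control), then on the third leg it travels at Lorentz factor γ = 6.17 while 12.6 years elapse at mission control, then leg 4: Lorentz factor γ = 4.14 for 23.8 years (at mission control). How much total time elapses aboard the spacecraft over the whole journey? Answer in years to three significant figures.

τ = 29.7 years

Leg 1: γ = 1.39; τ_1 = 4.26/1.390 = 3.065 years.
Leg 2: γ = 1/√(1 − 0.7314²) = 1/√0.4651 = 1.466; τ_2 = 27.6/1.466 = 18.82 years.
Leg 3: γ = 6.17; τ_3 = 12.6/6.170 = 2.042 years.
Leg 4: γ = 4.14; τ_4 = 23.8/4.140 = 5.749 years.
Total: 3.065 + 18.82 + 2.042 + 5.749 years.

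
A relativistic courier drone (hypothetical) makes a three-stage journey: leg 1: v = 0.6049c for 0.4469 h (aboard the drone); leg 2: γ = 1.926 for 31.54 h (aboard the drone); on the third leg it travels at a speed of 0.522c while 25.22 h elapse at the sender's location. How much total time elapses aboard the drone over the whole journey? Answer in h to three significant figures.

τ = 53.5 h

Leg 1: 0.4469 h is already measured aboard the drone.
Leg 2: 31.54 h is already measured aboard the drone.
Leg 3: γ = 1/√(1 − 0.522²) = 1/√0.7275 = 1.172; τ_3 = 25.22/1.172 = 21.51 h.
Total: 0.4469 + 31.54 + 21.51 h.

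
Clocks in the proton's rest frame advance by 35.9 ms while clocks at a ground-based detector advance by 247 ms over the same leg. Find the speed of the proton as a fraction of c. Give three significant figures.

The proper time is measured in the proton's rest frame (both events occur at the proton's location); Δt is measured at a ground-based detector. γ = Δt/τ = 247/35.9 = 6.880.
β = √(1 − 1/γ²) = √(1 − 0.02112) = √0.9789

v = 0.989c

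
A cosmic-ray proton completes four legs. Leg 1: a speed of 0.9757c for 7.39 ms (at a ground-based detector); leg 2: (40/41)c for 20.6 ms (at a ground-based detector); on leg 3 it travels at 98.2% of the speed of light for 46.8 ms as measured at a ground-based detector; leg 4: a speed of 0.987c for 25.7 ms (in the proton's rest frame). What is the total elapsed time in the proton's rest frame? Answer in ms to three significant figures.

τ = 40.7 ms

Leg 1: γ = 1/√(1 − 0.9757²) = 1/√0.04801 = 4.564; τ_1 = 7.39/4.564 = 1.619 ms.
Leg 2: γ = 1/√(1 − (40/41)²) = 41/9 ≈ 4.556; τ_2 = 20.6/4.556 = 4.522 ms.
Leg 3: β = 0.982; γ = 1/√(1 − 0.982²) = 1/√0.03568 = 5.294; τ_3 = 46.8/5.294 = 8.840 ms.
Leg 4: 25.7 ms is already measured in the proton's rest frame.
Total: 1.619 + 4.522 + 8.840 + 25.70 ms.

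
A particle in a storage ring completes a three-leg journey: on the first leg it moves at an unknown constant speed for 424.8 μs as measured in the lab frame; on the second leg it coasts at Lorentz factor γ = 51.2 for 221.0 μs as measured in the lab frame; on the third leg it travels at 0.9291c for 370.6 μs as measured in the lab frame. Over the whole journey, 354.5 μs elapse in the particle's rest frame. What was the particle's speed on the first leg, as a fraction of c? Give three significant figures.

Leg 1: speed unknown; τ_1 = 424.8/γ_1.
Leg 2: γ = 51.2; τ_2 = 221.0/51.20 = 4.316 μs.
Leg 3: γ = 1/√(1 − 0.9291²) = 1/√0.1368 = 2.704; τ_3 = 370.6/2.704 = 137.1 μs.
Total proper time: τ_1 + 4.316 + 137.1 = 354.5, so τ_1 = 354.5 − 141.4 = 213.1 μs.
γ_1 = 424.8/213.1 = 1.993; β = √(1 − 1/γ²) = √0.7483.

β = 0.865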